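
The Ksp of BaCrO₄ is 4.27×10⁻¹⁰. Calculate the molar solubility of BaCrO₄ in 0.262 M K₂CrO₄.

1.63×10⁻⁹ M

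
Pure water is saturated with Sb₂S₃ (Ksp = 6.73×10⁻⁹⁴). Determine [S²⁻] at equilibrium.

2.73×10⁻¹⁹ M

Sb₂S₃(s) ⇌ 2 Sb³⁺(aq) + 3 S²⁻(aq)
With molar solubility s: [Sb³⁺] = 2s, [S²⁻] = 3s.
Ksp = [Sb³⁺]^2[S²⁻]^3 = (2s)^2 · (3s)^3 = 108s^5 = 6.73×10⁻⁹⁴
s = 9.10×10⁻²⁰ mol/L
[S²⁻] = 3s = 2.73×10⁻¹⁹ mol/L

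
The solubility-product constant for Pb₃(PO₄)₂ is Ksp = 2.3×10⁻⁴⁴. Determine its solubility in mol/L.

7.3×10⁻¹⁰ M

Pb₃(PO₄)₂(s) ⇌ 3 Pb²⁺(aq) + 2 PO₄³⁻(aq)
If s mol/L of Pb₃(PO₄)₂ dissolves, [Pb²⁺] = 3s and [PO₄³⁻] = 2s.
Ksp = [Pb²⁺]^3[PO₄³⁻]^2 = (3s)^3 · (2s)^2 = 108s^5
108s^5 = 2.3×10⁻⁴⁴  ⇒  s^5 = 2.1×10⁻⁴⁶
s = (2.1×10⁻⁴⁶)^(1/5) = 7.3×10⁻¹⁰ mol/L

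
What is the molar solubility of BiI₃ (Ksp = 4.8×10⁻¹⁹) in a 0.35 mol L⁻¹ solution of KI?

BiI₃(s) ⇌ Bi³⁺(aq) + 3 I⁻(aq)
I⁻ is already present at 0.35 mol L⁻¹. If s mol/L of BiI₃ dissolves, [Bi³⁺] = s while [I⁻] ≈ 0.35 mol L⁻¹.
Ksp = [Bi³⁺][I⁻]^3 = s(0.35)^3
s = 4.8×10⁻¹⁹ / (0.35)^3 = 1.1×10⁻¹⁷
s = 1.1×10⁻¹⁷ mol L⁻¹

1.1×10⁻¹⁷ M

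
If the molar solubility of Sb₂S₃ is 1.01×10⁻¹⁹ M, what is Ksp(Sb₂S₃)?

Sb₂S₃(s) ⇌ 2 Sb³⁺(aq) + 3 S²⁻(aq)
Call the molar solubility s, so that [Sb³⁺] = 2s and [S²⁻] = 3s.
Ksp = [Sb³⁺]^2[S²⁻]^3 = (2s)^2 · (3s)^3 = 108s^5
Ksp = 108 × (1.01×10⁻¹⁹)^5 = 1.14×10⁻⁹³

Ksp = 1.14×10⁻⁹³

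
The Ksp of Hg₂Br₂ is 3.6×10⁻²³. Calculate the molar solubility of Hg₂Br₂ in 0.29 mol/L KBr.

4.3×10⁻²² M

Hg₂Br₂(s) ⇌ Hg₂²⁺(aq) + 2 Br⁻(aq)
Let s be the solubility of Hg₂Br₂ here. The common ion gives [Br⁻] ≈ 0.29 mol/L, and [Hg₂²⁺] = s.
Ksp = [Hg₂²⁺][Br⁻]^2 = s(0.29)^2
s = 3.6×10⁻²³ / (0.29)^2 = 4.3×10⁻²²
s = 4.3×10⁻²² mol/L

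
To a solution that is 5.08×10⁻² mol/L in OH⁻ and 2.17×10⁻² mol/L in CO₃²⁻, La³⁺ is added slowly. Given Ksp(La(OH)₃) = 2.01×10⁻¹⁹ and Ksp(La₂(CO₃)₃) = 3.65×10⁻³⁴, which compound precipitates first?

Each salt precipitates once Q = Ksp for that salt.
For La(OH)₃: [La³⁺] = (Ksp/[OH⁻]^3) = 1.53×10⁻¹⁵ mol/L
For La₂(CO₃)₃: [La³⁺] = (Ksp/[CO₃²⁻]^3)^(1/2) = 5.98×10⁻¹⁵ mol/L
La(OH)₃ requires the lower [La³⁺], so it precipitates first.

La(OH)₃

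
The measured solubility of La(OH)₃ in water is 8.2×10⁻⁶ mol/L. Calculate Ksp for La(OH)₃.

Ksp = 1.2×10⁻¹⁹

La(OH)₃(s) ⇌ La³⁺(aq) + 3 OH⁻(aq)
Call the molar solubility s, so that [La³⁺] = s and [OH⁻] = 3s.
Ksp = [La³⁺][OH⁻]^3 = s · (3s)^3 = 27s^4
Ksp = 27 × (8.2×10⁻⁶)^4 = 1.2×10⁻¹⁹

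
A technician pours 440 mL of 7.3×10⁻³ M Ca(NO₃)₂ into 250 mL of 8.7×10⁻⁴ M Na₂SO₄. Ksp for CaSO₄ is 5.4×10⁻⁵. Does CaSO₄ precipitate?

Total volume after mixing = 440 + 250 = 690 mL.
[Ca²⁺] = (7.3×10⁻³)(440)/690 = 4.7×10⁻³ M
[SO₄²⁻] = (8.7×10⁻⁴)(250)/690 = 3.2×10⁻⁴ M
Q = [Ca²⁺][SO₄²⁻] = 1.5×10⁻⁶
Q = 1.5×10⁻⁶ < Ksp = 5.4×10⁻⁵, so the solution is unsaturated and no precipitate forms.

No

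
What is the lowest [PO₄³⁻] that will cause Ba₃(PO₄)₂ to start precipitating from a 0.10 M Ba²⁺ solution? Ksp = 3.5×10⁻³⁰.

The threshold for precipitation is Q = Ksp.
Ba₃(PO₄)₂(s) ⇌ 3 Ba²⁺(aq) + 2 PO₄³⁻(aq)
Ksp = [Ba²⁺]^3[PO₄³⁻]^2 = [PO₄³⁻]^2(0.10)^3
[PO₄³⁻]^2 = 3.5×10⁻³⁰ / (0.10)^3 = 3.5×10⁻²⁷
[PO₄³⁻] = 5.9×10⁻¹⁴ M

5.9×10⁻¹⁴ M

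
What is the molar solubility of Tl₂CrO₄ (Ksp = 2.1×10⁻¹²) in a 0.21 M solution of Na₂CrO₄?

1.6×10⁻⁶ M

Tl₂CrO₄(s) ⇌ 2 Tl⁺(aq) + CrO₄²⁻(aq)
With CrO₄²⁻ already at 0.21 M and s small, take [CrO₄²⁻] ≈ 0.21 M and [Tl⁺] = 2s.
Ksp = [Tl⁺]^2[CrO₄²⁻] = (2s)^2(0.21)
(2s)^2 = 2.1×10⁻¹² / (0.21) = 1.0×10⁻¹¹
s = 1.6×10⁻⁶ M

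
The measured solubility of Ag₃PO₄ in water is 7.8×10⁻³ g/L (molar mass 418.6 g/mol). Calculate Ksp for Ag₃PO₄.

Ksp = 3.3×10⁻¹⁸

Convert to molarity: s = 7.8×10⁻³ / 418.6 = 1.863×10⁻⁵ mol/L
Ag₃PO₄(s) ⇌ 3 Ag⁺(aq) + PO₄³⁻(aq)
Let s be the molar solubility. Then [Ag⁺] = 3s and [PO₄³⁻] = s.
Ksp = [Ag⁺]^3[PO₄³⁻] = (3s)^3 · s = 27s^4
Ksp = 27 × (1.863×10⁻⁵)^4 = 3.3×10⁻¹⁸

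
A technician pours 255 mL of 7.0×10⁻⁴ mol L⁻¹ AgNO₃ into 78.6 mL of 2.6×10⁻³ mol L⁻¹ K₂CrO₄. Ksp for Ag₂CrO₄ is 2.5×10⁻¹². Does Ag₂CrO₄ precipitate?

Yes

The combined volume is 333.6 mL.
[Ag⁺] = (7.0×10⁻⁴)(255)/333.6 = 5.4×10⁻⁴ mol L⁻¹
[CrO₄²⁻] = (2.6×10⁻³)(78.6)/333.6 = 6.1×10⁻⁴ mol L⁻¹
Q = [Ag⁺]^2[CrO₄²⁻] = 1.8×10⁻¹⁰
Because Q > Ksp (1.8×10⁻¹⁰ vs 2.5×10⁻¹²), a precipitate of Ag₂CrO₄ forms.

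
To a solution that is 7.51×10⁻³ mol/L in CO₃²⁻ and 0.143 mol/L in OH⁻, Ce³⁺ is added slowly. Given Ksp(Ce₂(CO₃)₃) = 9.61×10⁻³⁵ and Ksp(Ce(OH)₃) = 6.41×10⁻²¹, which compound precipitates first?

Precipitation of each salt begins when its ion product equals Ksp.
For Ce₂(CO₃)₃: [Ce³⁺] = (Ksp/[CO₃²⁻]^3)^(1/2) = 1.51×10⁻¹⁴ mol/L
For Ce(OH)₃: [Ce³⁺] = (Ksp/[OH⁻]^3) = 2.19×10⁻¹⁸ mol/L
The smaller threshold [Ce³⁺] is reached first, so Ce(OH)₃ precipitates first.

Ce(OH)₃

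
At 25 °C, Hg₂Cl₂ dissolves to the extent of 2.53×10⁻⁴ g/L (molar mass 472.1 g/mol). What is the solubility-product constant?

Convert to molarity: s = 2.53×10⁻⁴ / 472.1 = 5.3590×10⁻⁷ mol/L
Hg₂Cl₂(s) ⇌ Hg₂²⁺(aq) + 2 Cl⁻(aq)
With molar solubility s: [Hg₂²⁺] = s, [Cl⁻] = 2s.
Ksp = [Hg₂²⁺][Cl⁻]^2 = s · (2s)^2 = 4s^3
Ksp = 4 × (5.3590×10⁻⁷)^3 = 6.16×10⁻¹⁹

Ksp = 6.16×10⁻¹⁹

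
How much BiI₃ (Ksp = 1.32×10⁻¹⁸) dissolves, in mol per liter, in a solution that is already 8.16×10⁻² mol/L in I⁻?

2.43×10⁻¹⁵ M

BiI₃(s) ⇌ Bi³⁺(aq) + 3 I⁻(aq)
The solution already contains I⁻ at 8.16×10⁻² mol/L. Let s be the molar solubility of BiI₃.
[I⁻] ≈ 8.16×10⁻² mol/L (common ion dominates); [Bi³⁺] = s.
Ksp = [Bi³⁺][I⁻]^3 = s(8.16×10⁻²)^3
s = 1.32×10⁻¹⁸ / (8.16×10⁻²)^3 = 2.43×10⁻¹⁵
s = 2.43×10⁻¹⁵ mol/L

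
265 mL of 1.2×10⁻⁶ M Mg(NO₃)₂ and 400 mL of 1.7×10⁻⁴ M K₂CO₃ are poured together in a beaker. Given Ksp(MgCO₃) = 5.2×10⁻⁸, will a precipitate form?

Total volume after mixing = 265 + 400 = 665 mL.
[Mg²⁺] = (1.2×10⁻⁶)(265)/665 = 4.8×10⁻⁷ M
[CO₃²⁻] = (1.7×10⁻⁴)(400)/665 = 1.0×10⁻⁴ M
Q = [Mg²⁺][CO₃²⁻] = 4.9×10⁻¹¹
Q < Ksp (4.9×10⁻¹¹ vs 5.2×10⁻⁸); the solution remains unsaturated and no precipitate forms.

No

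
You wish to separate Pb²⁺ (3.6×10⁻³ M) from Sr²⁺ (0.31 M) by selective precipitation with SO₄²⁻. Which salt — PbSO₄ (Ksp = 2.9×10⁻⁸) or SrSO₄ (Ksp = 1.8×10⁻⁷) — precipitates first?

SrSO₄

The threshold for precipitation is Q = Ksp.
For PbSO₄: [SO₄²⁻] = (Ksp/[Pb²⁺]) = 8.1×10⁻⁶ M
For SrSO₄: [SO₄²⁻] = (Ksp/[Sr²⁺]) = 5.8×10⁻⁷ M
SrSO₄ requires the lower [SO₄²⁻], so it precipitates first.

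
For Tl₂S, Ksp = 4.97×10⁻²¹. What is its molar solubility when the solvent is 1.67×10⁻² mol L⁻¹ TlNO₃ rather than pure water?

1.78×10⁻¹⁷ M

Tl₂S(s) ⇌ 2 Tl⁺(aq) + S²⁻(aq)
Tl⁺ is already present at 1.67×10⁻² mol L⁻¹. If s mol/L of Tl₂S dissolves, [S²⁻] = s while [Tl⁺] ≈ 1.67×10⁻² mol L⁻¹.
Ksp = [Tl⁺]^2[S²⁻] = (1.67×10⁻²)^2s
s = 4.97×10⁻²¹ / (1.67×10⁻²)^2 = 1.78×10⁻¹⁷
s = 1.78×10⁻¹⁷ mol L⁻¹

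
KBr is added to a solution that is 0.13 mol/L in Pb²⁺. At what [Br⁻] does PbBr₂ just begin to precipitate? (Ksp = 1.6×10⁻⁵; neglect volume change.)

The threshold for precipitation is Q = Ksp.
PbBr₂(s) ⇌ Pb²⁺(aq) + 2 Br⁻(aq)
Ksp = [Pb²⁺][Br⁻]^2 = [Br⁻]^2(0.13)
[Br⁻]^2 = 1.6×10⁻⁵ / (0.13) = 1.2×10⁻⁴
[Br⁻] = 1.1×10⁻² mol/L

1.1×10⁻² M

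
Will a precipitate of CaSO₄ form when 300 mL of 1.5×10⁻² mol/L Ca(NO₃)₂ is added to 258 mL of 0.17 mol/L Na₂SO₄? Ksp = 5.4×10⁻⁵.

Yes

After mixing, V = 300 mL + 258 mL = 558 mL.
[Ca²⁺] = (1.5×10⁻²)(300)/558 = 8.1×10⁻³ mol/L
[SO₄²⁻] = (0.17)(258)/558 = 7.9×10⁻² mol/L
Q = [Ca²⁺][SO₄²⁻] = 6.3×10⁻⁴
Q = 6.3×10⁻⁴ > Ksp = 5.4×10⁻⁵, so the solution is supersaturated and CaSO₄ precipitates.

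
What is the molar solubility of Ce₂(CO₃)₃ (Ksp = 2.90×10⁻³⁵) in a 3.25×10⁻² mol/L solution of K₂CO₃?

Ce₂(CO₃)₃(s) ⇌ 2 Ce³⁺(aq) + 3 CO₃²⁻(aq)
CO₃²⁻ is already present at 3.25×10⁻² mol/L. If s mol/L of Ce₂(CO₃)₃ dissolves, [Ce³⁺] = 2s while [CO₃²⁻] ≈ 3.25×10⁻² mol/L.
Ksp = [Ce³⁺]^2[CO₃²⁻]^3 = (2s)^2(3.25×10⁻²)^3
(2s)^2 = 2.90×10⁻³⁵ / (3.25×10⁻²)^3 = 8.45×10⁻³¹
s = 4.60×10⁻¹⁶ mol/L

4.60×10⁻¹⁶ M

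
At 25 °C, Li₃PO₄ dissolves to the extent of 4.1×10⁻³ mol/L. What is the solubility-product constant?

Li₃PO₄(s) ⇌ 3 Li⁺(aq) + PO₄³⁻(aq)
Call the molar solubility s, so that [Li⁺] = 3s and [PO₄³⁻] = s.
Ksp = [Li⁺]^3[PO₄³⁻] = (3s)^3 · s = 27s^4
Ksp = 27 × (4.1×10⁻³)^4 = 7.6×10⁻⁹

Ksp = 7.6×10⁻⁹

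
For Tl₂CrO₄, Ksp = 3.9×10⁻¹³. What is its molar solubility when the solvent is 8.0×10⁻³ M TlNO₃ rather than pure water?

6.1×10⁻⁹ M

Tl₂CrO₄(s) ⇌ 2 Tl⁺(aq) + CrO₄²⁻(aq)
Tl⁺ is already present at 8.0×10⁻³ M. If s mol/L of Tl₂CrO₄ dissolves, [CrO₄²⁻] = s while [Tl⁺] ≈ 8.0×10⁻³ M.
Ksp = [Tl⁺]^2[CrO₄²⁻] = (8.0×10⁻³)^2s
s = 3.9×10⁻¹³ / (8.0×10⁻³)^2 = 6.1×10⁻⁹
s = 6.1×10⁻⁹ M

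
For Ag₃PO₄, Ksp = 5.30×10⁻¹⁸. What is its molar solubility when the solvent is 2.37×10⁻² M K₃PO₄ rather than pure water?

Ag₃PO₄(s) ⇌ 3 Ag⁺(aq) + PO₄³⁻(aq)
Let s be the solubility of Ag₃PO₄ here. The common ion gives [PO₄³⁻] ≈ 2.37×10⁻² M, and [Ag⁺] = 3s.
Ksp = [Ag⁺]^3[PO₄³⁻] = (3s)^3(2.37×10⁻²)
(3s)^3 = 5.30×10⁻¹⁸ / (2.37×10⁻²) = 2.24×10⁻¹⁶
s = 2.02×10⁻⁶ M

2.02×10⁻⁶ M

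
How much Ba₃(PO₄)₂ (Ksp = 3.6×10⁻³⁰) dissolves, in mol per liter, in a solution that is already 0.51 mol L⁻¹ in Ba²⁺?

2.6×10⁻¹⁵ M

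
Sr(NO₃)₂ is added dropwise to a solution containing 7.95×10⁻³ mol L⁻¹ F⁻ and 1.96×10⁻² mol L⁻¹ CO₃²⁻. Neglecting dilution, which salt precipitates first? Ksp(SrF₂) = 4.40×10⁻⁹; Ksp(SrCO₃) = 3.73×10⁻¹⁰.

Each salt precipitates once Q = Ksp for that salt.
For SrF₂: [Sr²⁺] = (Ksp/[F⁻]^2) = 6.96×10⁻⁵ mol L⁻¹
For SrCO₃: [Sr²⁺] = (Ksp/[CO₃²⁻]) = 1.90×10⁻⁸ mol L⁻¹
The smaller threshold [Sr²⁺] is reached first, so SrCO₃ precipitates first.

SrCO₃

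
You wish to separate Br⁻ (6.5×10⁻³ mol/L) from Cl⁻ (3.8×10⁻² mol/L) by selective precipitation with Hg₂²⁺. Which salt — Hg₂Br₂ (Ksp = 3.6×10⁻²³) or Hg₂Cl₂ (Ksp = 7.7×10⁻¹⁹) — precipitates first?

Hg₂Br₂

The threshold for precipitation is Q = Ksp.
For Hg₂Br₂: [Hg₂²⁺] = (Ksp/[Br⁻]^2) = 8.5×10⁻¹⁹ mol/L
For Hg₂Cl₂: [Hg₂²⁺] = (Ksp/[Cl⁻]^2) = 5.3×10⁻¹⁶ mol/L
The smaller threshold [Hg₂²⁺] is reached first, so Hg₂Br₂ precipitates first.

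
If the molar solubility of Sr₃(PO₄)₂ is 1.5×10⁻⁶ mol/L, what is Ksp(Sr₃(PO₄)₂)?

Sr₃(PO₄)₂(s) ⇌ 3 Sr²⁺(aq) + 2 PO₄³⁻(aq)
Call the molar solubility s, so that [Sr²⁺] = 3s and [PO₄³⁻] = 2s.
Ksp = [Sr²⁺]^3[PO₄³⁻]^2 = (3s)^3 · (2s)^2 = 108s^5
Ksp = 108 × (1.5×10⁻⁶)^5 = 8.2×10⁻²⁸

Ksp = 8.2×10⁻²⁸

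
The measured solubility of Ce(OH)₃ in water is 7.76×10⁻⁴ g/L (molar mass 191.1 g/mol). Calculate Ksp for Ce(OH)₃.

Ksp = 7.34×10⁻²¹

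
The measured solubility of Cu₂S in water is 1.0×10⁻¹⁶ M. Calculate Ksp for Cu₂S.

Cu₂S(s) ⇌ 2 Cu⁺(aq) + S²⁻(aq)
If s mol/L of Cu₂S dissolves, [Cu⁺] = 2s and [S²⁻] = s.
Ksp = [Cu⁺]^2[S²⁻] = (2s)^2 · s = 4s^3
Ksp = 4 × (1.0×10⁻¹⁶)^3 = 4.0×10⁻⁴⁸

Ksp = 4.0×10⁻⁴⁸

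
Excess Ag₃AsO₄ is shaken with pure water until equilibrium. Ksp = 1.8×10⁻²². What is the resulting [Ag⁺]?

4.8×10⁻⁶ M

Ag₃AsO₄(s) ⇌ 3 Ag⁺(aq) + AsO₄³⁻(aq)
With molar solubility s: [Ag⁺] = 3s, [AsO₄³⁻] = s.
Ksp = [Ag⁺]^3[AsO₄³⁻] = (3s)^3 · s = 27s^4 = 1.8×10⁻²²
s = 1.6×10⁻⁶ M
[Ag⁺] = 3s = 4.8×10⁻⁶ M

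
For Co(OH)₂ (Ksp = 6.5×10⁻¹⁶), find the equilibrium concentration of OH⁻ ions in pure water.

1.1×10⁻⁵ M

Co(OH)₂(s) ⇌ Co²⁺(aq) + 2 OH⁻(aq)
Call the molar solubility s, so that [Co²⁺] = s and [OH⁻] = 2s.
Ksp = [Co²⁺][OH⁻]^2 = s · (2s)^2 = 4s^3 = 6.5×10⁻¹⁶
s = 5.5×10⁻⁶ mol/L
[OH⁻] = 2s = 1.1×10⁻⁵ mol/L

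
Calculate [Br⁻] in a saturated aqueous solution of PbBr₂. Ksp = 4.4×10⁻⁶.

PbBr₂(s) ⇌ Pb²⁺(aq) + 2 Br⁻(aq)
With molar solubility s: [Pb²⁺] = s, [Br⁻] = 2s.
Ksp = [Pb²⁺][Br⁻]^2 = s · (2s)^2 = 4s^3 = 4.4×10⁻⁶
s = 1.0×10⁻² M
[Br⁻] = 2s = 2.1×10⁻² M

2.1×10⁻² M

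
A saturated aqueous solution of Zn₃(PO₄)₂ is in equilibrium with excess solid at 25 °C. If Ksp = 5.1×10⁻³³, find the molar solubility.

Zn₃(PO₄)₂(s) ⇌ 3 Zn²⁺(aq) + 2 PO₄³⁻(aq)
With molar solubility s: [Zn²⁺] = 3s, [PO₄³⁻] = 2s.
Ksp = [Zn²⁺]^3[PO₄³⁻]^2 = (3s)^3 · (2s)^2 = 108s^5
108s^5 = 5.1×10⁻³³  ⇒  s^5 = 4.7×10⁻³⁵
Taking the 5th root, s = 1.4×10⁻⁷ mol/L.

1.4×10⁻⁷ M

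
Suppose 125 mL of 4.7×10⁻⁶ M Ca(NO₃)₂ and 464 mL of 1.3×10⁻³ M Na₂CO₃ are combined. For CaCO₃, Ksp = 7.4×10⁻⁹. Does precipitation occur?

No

Total volume after mixing = 125 + 464 = 589 mL.
[Ca²⁺] = (4.7×10⁻⁶)(125)/589 = 1.0×10⁻⁶ M
[CO₃²⁻] = (1.3×10⁻³)(464)/589 = 1.0×10⁻³ M
Q = [Ca²⁺][CO₃²⁻] = 1.0×10⁻⁹
Q < Ksp (1.0×10⁻⁹ vs 7.4×10⁻⁹); the solution remains unsaturated and no precipitate forms.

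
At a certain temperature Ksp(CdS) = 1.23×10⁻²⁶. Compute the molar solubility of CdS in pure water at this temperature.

1.11×10⁻¹³ M

CdS(s) ⇌ Cd²⁺(aq) + S²⁻(aq)
If s mol/L of CdS dissolves, [Cd²⁺] = s and [S²⁻] = s.
Ksp = [Cd²⁺][S²⁻] = s · s = s^2
s^2 = 1.23×10⁻²⁶
Taking the 2nd root, s = 1.11×10⁻¹³ mol L⁻¹.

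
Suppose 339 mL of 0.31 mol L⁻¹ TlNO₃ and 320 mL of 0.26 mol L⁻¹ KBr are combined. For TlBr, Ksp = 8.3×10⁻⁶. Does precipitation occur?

Yes

The combined volume is 659 mL.
[Tl⁺] = (0.31)(339)/659 = 0.16 mol L⁻¹
[Br⁻] = (0.26)(320)/659 = 0.13 mol L⁻¹
Q = [Tl⁺][Br⁻] = 2.0×10⁻²
Since Q (2.0×10⁻²) exceeds Ksp (8.3×10⁻⁶), TlBr will precipitate.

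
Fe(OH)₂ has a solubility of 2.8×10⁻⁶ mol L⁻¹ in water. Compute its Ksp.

Ksp = 8.8×10⁻¹⁷

Fe(OH)₂(s) ⇌ Fe²⁺(aq) + 2 OH⁻(aq)
For each mole of Fe(OH)₂ that dissolves per liter, [Fe²⁺] = s and [OH⁻] = 2s; let s denote this solubility.
Ksp = [Fe²⁺][OH⁻]^2 = s · (2s)^2 = 4s^3
Ksp = 4 × (2.8×10⁻⁶)^3 = 8.8×10⁻¹⁷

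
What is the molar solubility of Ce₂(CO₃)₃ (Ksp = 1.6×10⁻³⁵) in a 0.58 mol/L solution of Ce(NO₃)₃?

Ce₂(CO₃)₃(s) ⇌ 2 Ce³⁺(aq) + 3 CO₃²⁻(aq)
The solution already contains Ce³⁺ at 0.58 mol/L. Let s be the molar solubility of Ce₂(CO₃)₃.
[Ce³⁺] ≈ 0.58 mol/L (common ion dominates); [CO₃²⁻] = 3s.
Ksp = [Ce³⁺]^2[CO₃²⁻]^3 = (0.58)^2(3s)^3
(3s)^3 = 1.6×10⁻³⁵ / (0.58)^2 = 4.8×10⁻³⁵
s = 1.2×10⁻¹² mol/L

1.2×10⁻¹² M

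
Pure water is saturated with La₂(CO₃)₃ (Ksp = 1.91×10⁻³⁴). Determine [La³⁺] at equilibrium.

1.41×10⁻⁷ M

La₂(CO₃)₃(s) ⇌ 2 La³⁺(aq) + 3 CO₃²⁻(aq)
For each mole of La₂(CO₃)₃ that dissolves per liter, [La³⁺] = 2s and [CO₃²⁻] = 3s; let s denote this solubility.
Ksp = [La³⁺]^2[CO₃²⁻]^3 = (2s)^2 · (3s)^3 = 108s^5 = 1.91×10⁻³⁴
s = 7.07×10⁻⁸ mol/L
[La³⁺] = 2s = 1.41×10⁻⁷ mol/L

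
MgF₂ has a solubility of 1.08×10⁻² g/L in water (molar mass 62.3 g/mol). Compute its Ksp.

Molar solubility s = (1.08×10⁻² g/L) / (62.3 g/mol) = 1.7335×10⁻⁴ mol/L
MgF₂(s) ⇌ Mg²⁺(aq) + 2 F⁻(aq)
If s mol/L of MgF₂ dissolves, [Mg²⁺] = s and [F⁻] = 2s.
Ksp = [Mg²⁺][F⁻]^2 = s · (2s)^2 = 4s^3
Ksp = 4 × (1.7335×10⁻⁴)^3 = 2.08×10⁻¹¹

Ksp = 2.08×10⁻¹¹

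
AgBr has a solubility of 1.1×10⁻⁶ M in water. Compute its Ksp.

Ksp = 1.2×10⁻¹²

AgBr(s) ⇌ Ag⁺(aq) + Br⁻(aq)
For each mole of AgBr that dissolves per liter, [Ag⁺] = s and [Br⁻] = s; let s denote this solubility.
Ksp = [Ag⁺][Br⁻] = s · s = s^2
Ksp = (1.1×10⁻⁶)^2 = 1.2×10⁻¹²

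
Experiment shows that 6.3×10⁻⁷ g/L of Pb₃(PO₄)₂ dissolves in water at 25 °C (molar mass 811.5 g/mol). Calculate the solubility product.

Ksp = 3.0×10⁻⁴⁴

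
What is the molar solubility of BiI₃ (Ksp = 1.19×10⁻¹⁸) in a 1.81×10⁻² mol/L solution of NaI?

2.01×10⁻¹³ M

BiI₃(s) ⇌ Bi³⁺(aq) + 3 I⁻(aq)
I⁻ is already present at 1.81×10⁻² mol/L. If s mol/L of BiI₃ dissolves, [Bi³⁺] = s while [I⁻] ≈ 1.81×10⁻² mol/L.
Ksp = [Bi³⁺][I⁻]^3 = s(1.81×10⁻²)^3
s = 1.19×10⁻¹⁸ / (1.81×10⁻²)^3 = 2.01×10⁻¹³
s = 2.01×10⁻¹³ mol/L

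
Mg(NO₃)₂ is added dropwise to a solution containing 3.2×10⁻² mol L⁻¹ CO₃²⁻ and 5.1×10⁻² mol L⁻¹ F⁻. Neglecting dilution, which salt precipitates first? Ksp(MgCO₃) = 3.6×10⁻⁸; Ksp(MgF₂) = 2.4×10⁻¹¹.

Each salt precipitates once Q = Ksp for that salt.
For MgCO₃: [Mg²⁺] = (Ksp/[CO₃²⁻]) = 1.1×10⁻⁶ mol L⁻¹
For MgF₂: [Mg²⁺] = (Ksp/[F⁻]^2) = 9.2×10⁻⁹ mol L⁻¹
The smaller threshold [Mg²⁺] is reached first, so MgF₂ precipitates first.

MgF₂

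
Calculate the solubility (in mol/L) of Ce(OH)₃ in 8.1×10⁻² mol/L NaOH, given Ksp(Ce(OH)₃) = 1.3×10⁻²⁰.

2.4×10⁻¹⁷ M

Ce(OH)₃(s) ⇌ Ce³⁺(aq) + 3 OH⁻(aq)
OH⁻ is already present at 8.1×10⁻² mol/L. If s mol/L of Ce(OH)₃ dissolves, [Ce³⁺] = s while [OH⁻] ≈ 8.1×10⁻² mol/L.
Ksp = [Ce³⁺][OH⁻]^3 = s(8.1×10⁻²)^3
s = 1.3×10⁻²⁰ / (8.1×10⁻²)^3 = 2.4×10⁻¹⁷
s = 2.4×10⁻¹⁷ mol/L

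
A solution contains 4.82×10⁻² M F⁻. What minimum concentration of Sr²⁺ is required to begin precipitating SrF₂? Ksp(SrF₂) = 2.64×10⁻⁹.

1.14×10⁻⁶ M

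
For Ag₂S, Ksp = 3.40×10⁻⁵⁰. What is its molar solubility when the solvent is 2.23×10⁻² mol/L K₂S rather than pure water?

6.17×10⁻²⁵ M

Ag₂S(s) ⇌ 2 Ag⁺(aq) + S²⁻(aq)
With S²⁻ already at 2.23×10⁻² mol/L and s small, take [S²⁻] ≈ 2.23×10⁻² mol/L and [Ag⁺] = 2s.
Ksp = [Ag⁺]^2[S²⁻] = (2s)^2(2.23×10⁻²)
(2s)^2 = 3.40×10⁻⁵⁰ / (2.23×10⁻²) = 1.52×10⁻⁴⁸
s = 6.17×10⁻²⁵ mol/L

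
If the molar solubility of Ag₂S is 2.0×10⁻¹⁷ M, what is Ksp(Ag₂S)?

Ksp = 3.2×10⁻⁵⁰

Ag₂S(s) ⇌ 2 Ag⁺(aq) + S²⁻(aq)
Call the molar solubility s, so that [Ag⁺] = 2s and [S²⁻] = s.
Ksp = [Ag⁺]^2[S²⁻] = (2s)^2 · s = 4s^3
Ksp = 4 × (2.0×10⁻¹⁷)^3 = 3.2×10⁻⁵⁰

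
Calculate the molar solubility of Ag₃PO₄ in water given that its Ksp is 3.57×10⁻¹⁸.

1.91×10⁻⁵ M

Ag₃PO₄(s) ⇌ 3 Ag⁺(aq) + PO₄³⁻(aq)
Call the molar solubility s, so that [Ag⁺] = 3s and [PO₄³⁻] = s.
Ksp = [Ag⁺]^3[PO₄³⁻] = (3s)^3 · s = 27s^4
27s^4 = 3.57×10⁻¹⁸  ⇒  s^4 = 1.32×10⁻¹⁹
Taking the 4th root, s = 1.91×10⁻⁵ mol L⁻¹.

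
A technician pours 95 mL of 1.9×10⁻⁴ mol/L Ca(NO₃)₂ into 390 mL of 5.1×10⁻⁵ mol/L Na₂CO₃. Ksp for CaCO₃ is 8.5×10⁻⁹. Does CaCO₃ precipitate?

No

Total volume after mixing = 95 + 390 = 485 mL.
[Ca²⁺] = (1.9×10⁻⁴)(95)/485 = 3.7×10⁻⁵ mol/L
[CO₃²⁻] = (5.1×10⁻⁵)(390)/485 = 4.1×10⁻⁵ mol/L
Q = [Ca²⁺][CO₃²⁻] = 1.5×10⁻⁹
Since Q (1.5×10⁻⁹) is less than Ksp (8.5×10⁻⁹), no CaCO₃ precipitates.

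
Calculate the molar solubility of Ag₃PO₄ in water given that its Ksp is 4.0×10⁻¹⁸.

2.0×10⁻⁵ M

Ag₃PO₄(s) ⇌ 3 Ag⁺(aq) + PO₄³⁻(aq)
Let s be the molar solubility. Then [Ag⁺] = 3s and [PO₄³⁻] = s.
Ksp = [Ag⁺]^3[PO₄³⁻] = (3s)^3 · s = 27s^4
27s^4 = 4.0×10⁻¹⁸  ⇒  s^4 = 1.5×10⁻¹⁹
Taking the 4th root, s = 2.0×10⁻⁵ mol L⁻¹.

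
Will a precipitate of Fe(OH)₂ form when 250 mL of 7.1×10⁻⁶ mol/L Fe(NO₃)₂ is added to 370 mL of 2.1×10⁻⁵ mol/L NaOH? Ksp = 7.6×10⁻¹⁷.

Yes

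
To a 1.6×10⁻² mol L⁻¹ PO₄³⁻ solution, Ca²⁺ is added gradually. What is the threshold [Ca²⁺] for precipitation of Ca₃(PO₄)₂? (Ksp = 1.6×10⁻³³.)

1.8×10⁻¹⁰ M

The threshold for precipitation is Q = Ksp.
Ca₃(PO₄)₂(s) ⇌ 3 Ca²⁺(aq) + 2 PO₄³⁻(aq)
Ksp = [Ca²⁺]^3[PO₄³⁻]^2 = [Ca²⁺]^3(1.6×10⁻²)^2
[Ca²⁺]^3 = 1.6×10⁻³³ / (1.6×10⁻²)^2 = 6.3×10⁻³⁰
[Ca²⁺] = 1.8×10⁻¹⁰ mol L⁻¹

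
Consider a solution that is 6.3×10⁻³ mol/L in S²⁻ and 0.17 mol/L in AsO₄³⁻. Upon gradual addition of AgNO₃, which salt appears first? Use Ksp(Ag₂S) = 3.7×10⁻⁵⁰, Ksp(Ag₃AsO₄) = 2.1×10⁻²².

Ag₂S

A salt starts to precipitate once the ion product Q reaches its Ksp.
For Ag₂S: [Ag⁺] = (Ksp/[S²⁻])^(1/2) = 2.4×10⁻²⁴ mol/L
For Ag₃AsO₄: [Ag⁺] = (Ksp/[AsO₄³⁻])^(1/3) = 1.1×10⁻⁷ mol/L
The smaller threshold [Ag⁺] is reached first, so Ag₂S precipitates first.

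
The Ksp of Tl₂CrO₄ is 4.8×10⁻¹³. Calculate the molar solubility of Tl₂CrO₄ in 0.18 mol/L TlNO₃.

1.5×10⁻¹¹ M

Tl₂CrO₄(s) ⇌ 2 Tl⁺(aq) + CrO₄²⁻(aq)
With Tl⁺ already at 0.18 mol/L and s small, take [Tl⁺] ≈ 0.18 mol/L and [CrO₄²⁻] = s.
Ksp = [Tl⁺]^2[CrO₄²⁻] = (0.18)^2s
s = 4.8×10⁻¹³ / (0.18)^2 = 1.5×10⁻¹¹
s = 1.5×10⁻¹¹ mol/L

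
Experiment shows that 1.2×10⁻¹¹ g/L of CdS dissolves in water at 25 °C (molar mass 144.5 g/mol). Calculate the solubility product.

Ksp = 6.9×10⁻²⁷

Molar solubility s = (1.2×10⁻¹¹ g/L) / (144.5 g/mol) = 8.304×10⁻¹⁴ mol/L
CdS(s) ⇌ Cd²⁺(aq) + S²⁻(aq)
If s mol/L of CdS dissolves, [Cd²⁺] = s and [S²⁻] = s.
Ksp = [Cd²⁺][S²⁻] = s · s = s^2
Ksp = (8.304×10⁻¹⁴)^2 = 6.9×10⁻²⁷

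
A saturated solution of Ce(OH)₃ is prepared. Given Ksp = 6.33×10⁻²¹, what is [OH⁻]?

1.17×10⁻⁵ M

Ce(OH)₃(s) ⇌ Ce³⁺(aq) + 3 OH⁻(aq)
Let s be the molar solubility. Then [Ce³⁺] = s and [OH⁻] = 3s.
Ksp = [Ce³⁺][OH⁻]^3 = s · (3s)^3 = 27s^4 = 6.33×10⁻²¹
s = 3.91×10⁻⁶ mol L⁻¹
[OH⁻] = 3s = 1.17×10⁻⁵ mol L⁻¹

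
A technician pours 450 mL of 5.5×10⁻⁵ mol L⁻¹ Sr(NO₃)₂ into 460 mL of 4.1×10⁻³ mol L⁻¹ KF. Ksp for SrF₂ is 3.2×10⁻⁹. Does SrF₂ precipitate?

Total volume after mixing = 450 + 460 = 910 mL.
[Sr²⁺] = (5.5×10⁻⁵)(450)/910 = 2.7×10⁻⁵ mol L⁻¹
[F⁻] = (4.1×10⁻³)(460)/910 = 2.1×10⁻³ mol L⁻¹
Q = [Sr²⁺][F⁻]^2 = 1.2×10⁻¹⁰
Since Q (1.2×10⁻¹⁰) is less than Ksp (3.2×10⁻⁹), no SrF₂ precipitates.

No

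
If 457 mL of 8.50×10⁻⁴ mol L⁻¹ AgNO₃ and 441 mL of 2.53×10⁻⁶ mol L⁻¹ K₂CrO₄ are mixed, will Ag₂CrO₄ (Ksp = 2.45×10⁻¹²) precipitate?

After mixing, V = 457 mL + 441 mL = 898 mL.
[Ag⁺] = (8.50×10⁻⁴)(457)/898 = 4.33×10⁻⁴ mol L⁻¹
[CrO₄²⁻] = (2.53×10⁻⁶)(441)/898 = 1.24×10⁻⁶ mol L⁻¹
Q = [Ag⁺]^2[CrO₄²⁻] = 2.32×10⁻¹³
Q < Ksp (2.32×10⁻¹³ vs 2.45×10⁻¹²); the solution remains unsaturated and no precipitate forms.

No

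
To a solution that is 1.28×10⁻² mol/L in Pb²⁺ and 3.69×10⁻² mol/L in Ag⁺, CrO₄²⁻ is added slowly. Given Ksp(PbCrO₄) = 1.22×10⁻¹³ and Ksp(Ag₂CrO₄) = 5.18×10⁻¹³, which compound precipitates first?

PbCrO₄

Precipitation begins when Q = Ksp.
For PbCrO₄: [CrO₄²⁻] = (Ksp/[Pb²⁺]) = 9.53×10⁻¹² mol/L
For Ag₂CrO₄: [CrO₄²⁻] = (Ksp/[Ag⁺]^2) = 3.80×10⁻¹⁰ mol/L
PbCrO₄ requires the lower [CrO₄²⁻], so it precipitates first.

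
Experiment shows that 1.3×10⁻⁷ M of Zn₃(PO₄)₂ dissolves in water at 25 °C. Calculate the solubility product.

Ksp = 4.0×10⁻³³

Zn₃(PO₄)₂(s) ⇌ 3 Zn²⁺(aq) + 2 PO₄³⁻(aq)
With molar solubility s: [Zn²⁺] = 3s, [PO₄³⁻] = 2s.
Ksp = [Zn²⁺]^3[PO₄³⁻]^2 = (3s)^3 · (2s)^2 = 108s^5
Ksp = 108 × (1.3×10⁻⁷)^5 = 4.0×10⁻³³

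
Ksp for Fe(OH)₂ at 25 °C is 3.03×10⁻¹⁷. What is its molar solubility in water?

1.96×10⁻⁶ M

Fe(OH)₂(s) ⇌ Fe²⁺(aq) + 2 OH⁻(aq)
With molar solubility s: [Fe²⁺] = s, [OH⁻] = 2s.
Ksp = [Fe²⁺][OH⁻]^2 = s · (2s)^2 = 4s^3
4s^3 = 3.03×10⁻¹⁷  ⇒  s^3 = 7.58×10⁻¹⁸
s = (7.58×10⁻¹⁸)^(1/3) = 1.96×10⁻⁶ M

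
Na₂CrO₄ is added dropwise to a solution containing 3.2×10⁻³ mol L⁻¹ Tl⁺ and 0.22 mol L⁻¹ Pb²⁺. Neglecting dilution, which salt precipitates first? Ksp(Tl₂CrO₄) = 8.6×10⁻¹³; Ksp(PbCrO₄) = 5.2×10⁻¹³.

PbCrO₄

Precipitation begins when Q = Ksp.
For Tl₂CrO₄: [CrO₄²⁻] = (Ksp/[Tl⁺]^2) = 8.4×10⁻⁸ mol L⁻¹
For PbCrO₄: [CrO₄²⁻] = (Ksp/[Pb²⁺]) = 2.4×10⁻¹² mol L⁻¹
The smaller threshold [CrO₄²⁻] is reached first, so PbCrO₄ precipitates first.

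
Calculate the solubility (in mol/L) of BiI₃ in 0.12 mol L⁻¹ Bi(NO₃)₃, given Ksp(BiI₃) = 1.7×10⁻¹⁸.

8.1×10⁻⁷ M

BiI₃(s) ⇌ Bi³⁺(aq) + 3 I⁻(aq)
Let s be the solubility of BiI₃ here. The common ion gives [Bi³⁺] ≈ 0.12 mol L⁻¹, and [I⁻] = 3s.
Ksp = [Bi³⁺][I⁻]^3 = (0.12)(3s)^3
(3s)^3 = 1.7×10⁻¹⁸ / (0.12) = 1.4×10⁻¹⁷
s = 8.1×10⁻⁷ mol L⁻¹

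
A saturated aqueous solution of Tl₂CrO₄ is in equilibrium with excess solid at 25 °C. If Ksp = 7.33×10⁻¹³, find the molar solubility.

Tl₂CrO₄(s) ⇌ 2 Tl⁺(aq) + CrO₄²⁻(aq)
With molar solubility s: [Tl⁺] = 2s, [CrO₄²⁻] = s.
Ksp = [Tl⁺]^2[CrO₄²⁻] = (2s)^2 · s = 4s^3
4s^3 = 7.33×10⁻¹³  ⇒  s^3 = 1.83×10⁻¹³
Taking the 3rd root, s = 5.68×10⁻⁵ mol L⁻¹.

5.68×10⁻⁵ M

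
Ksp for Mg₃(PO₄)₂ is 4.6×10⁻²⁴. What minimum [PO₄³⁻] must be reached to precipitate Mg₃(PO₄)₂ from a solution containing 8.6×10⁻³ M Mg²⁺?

2.7×10⁻⁹ M

The threshold for precipitation is Q = Ksp.
Mg₃(PO₄)₂(s) ⇌ 3 Mg²⁺(aq) + 2 PO₄³⁻(aq)
Ksp = [Mg²⁺]^3[PO₄³⁻]^2 = [PO₄³⁻]^2(8.6×10⁻³)^3
[PO₄³⁻]^2 = 4.6×10⁻²⁴ / (8.6×10⁻³)^3 = 7.2×10⁻¹⁸
[PO₄³⁻] = 2.7×10⁻⁹ M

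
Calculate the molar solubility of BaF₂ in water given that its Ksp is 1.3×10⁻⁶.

6.9×10⁻³ M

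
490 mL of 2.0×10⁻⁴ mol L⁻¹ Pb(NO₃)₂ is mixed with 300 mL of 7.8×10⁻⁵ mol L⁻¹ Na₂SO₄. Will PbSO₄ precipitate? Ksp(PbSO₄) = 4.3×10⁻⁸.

No

Total volume after mixing = 490 + 300 = 790 mL.
[Pb²⁺] = (2.0×10⁻⁴)(490)/790 = 1.2×10⁻⁴ mol L⁻¹
[SO₄²⁻] = (7.8×10⁻⁵)(300)/790 = 3.0×10⁻⁵ mol L⁻¹
Q = [Pb²⁺][SO₄²⁻] = 3.7×10⁻⁹
Q = 3.7×10⁻⁹ < Ksp = 4.3×10⁻⁸, so the solution is unsaturated and no precipitate forms.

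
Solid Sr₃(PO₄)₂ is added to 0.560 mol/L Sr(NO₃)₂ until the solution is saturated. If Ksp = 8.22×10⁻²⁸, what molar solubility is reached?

Sr₃(PO₄)₂(s) ⇌ 3 Sr²⁺(aq) + 2 PO₄³⁻(aq)
Sr²⁺ is already present at 0.560 mol/L. If s mol/L of Sr₃(PO₄)₂ dissolves, [PO₄³⁻] = 2s while [Sr²⁺] ≈ 0.560 mol/L.
Ksp = [Sr²⁺]^3[PO₄³⁻]^2 = (0.560)^3(2s)^2
(2s)^2 = 8.22×10⁻²⁸ / (0.560)^3 = 4.68×10⁻²⁷
s = 3.42×10⁻¹⁴ mol/L

3.42×10⁻¹⁴ M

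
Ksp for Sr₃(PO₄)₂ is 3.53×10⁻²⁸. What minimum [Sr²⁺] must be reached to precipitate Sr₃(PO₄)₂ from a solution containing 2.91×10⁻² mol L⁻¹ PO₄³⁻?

7.47×10⁻⁹ M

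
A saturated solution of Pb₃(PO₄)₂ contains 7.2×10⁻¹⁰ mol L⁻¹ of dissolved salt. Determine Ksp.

Ksp = 2.1×10⁻⁴⁴

Pb₃(PO₄)₂(s) ⇌ 3 Pb²⁺(aq) + 2 PO₄³⁻(aq)
With molar solubility s: [Pb²⁺] = 3s, [PO₄³⁻] = 2s.
Ksp = [Pb²⁺]^3[PO₄³⁻]^2 = (3s)^3 · (2s)^2 = 108s^5
Ksp = 108 × (7.2×10⁻¹⁰)^5 = 2.1×10⁻⁴⁴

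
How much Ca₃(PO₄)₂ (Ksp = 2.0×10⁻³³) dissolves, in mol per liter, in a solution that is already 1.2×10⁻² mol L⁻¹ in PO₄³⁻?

Ca₃(PO₄)₂(s) ⇌ 3 Ca²⁺(aq) + 2 PO₄³⁻(aq)
With PO₄³⁻ already at 1.2×10⁻² mol L⁻¹ and s small, take [PO₄³⁻] ≈ 1.2×10⁻² mol L⁻¹ and [Ca²⁺] = 3s.
Ksp = [Ca²⁺]^3[PO₄³⁻]^2 = (3s)^3(1.2×10⁻²)^2
(3s)^3 = 2.0×10⁻³³ / (1.2×10⁻²)^2 = 1.4×10⁻²⁹
s = 8.0×10⁻¹¹ mol L⁻¹

8.0×10⁻¹¹ M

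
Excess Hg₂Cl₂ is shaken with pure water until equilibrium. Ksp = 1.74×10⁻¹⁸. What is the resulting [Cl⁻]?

Hg₂Cl₂(s) ⇌ Hg₂²⁺(aq) + 2 Cl⁻(aq)
Call the molar solubility s, so that [Hg₂²⁺] = s and [Cl⁻] = 2s.
Ksp = [Hg₂²⁺][Cl⁻]^2 = s · (2s)^2 = 4s^3 = 1.74×10⁻¹⁸
s = 7.58×10⁻⁷ M
[Cl⁻] = 2s = 1.52×10⁻⁶ M

1.52×10⁻⁶ M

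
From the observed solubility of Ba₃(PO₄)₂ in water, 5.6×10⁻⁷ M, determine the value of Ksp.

Ba₃(PO₄)₂(s) ⇌ 3 Ba²⁺(aq) + 2 PO₄³⁻(aq)
Let s be the molar solubility. Then [Ba²⁺] = 3s and [PO₄³⁻] = 2s.
Ksp = [Ba²⁺]^3[PO₄³⁻]^2 = (3s)^3 · (2s)^2 = 108s^5
Ksp = 108 × (5.6×10⁻⁷)^5 = 5.9×10⁻³⁰

Ksp = 5.9×10⁻³⁰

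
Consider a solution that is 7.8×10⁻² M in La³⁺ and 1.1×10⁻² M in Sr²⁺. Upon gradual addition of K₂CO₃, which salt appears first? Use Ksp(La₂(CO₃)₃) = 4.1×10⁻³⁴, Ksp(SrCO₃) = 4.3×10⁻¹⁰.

La₂(CO₃)₃

Each salt precipitates once Q = Ksp for that salt.
For La₂(CO₃)₃: [CO₃²⁻] = (Ksp/[La³⁺]^2)^(1/3) = 4.1×10⁻¹¹ M
For SrCO₃: [CO₃²⁻] = (Ksp/[Sr²⁺]) = 3.9×10⁻⁸ M
La₂(CO₃)₃ requires the lower [CO₃²⁻], so it precipitates first.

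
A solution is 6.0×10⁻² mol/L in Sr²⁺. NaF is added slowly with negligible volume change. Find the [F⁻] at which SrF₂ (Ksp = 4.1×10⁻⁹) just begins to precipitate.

Precipitation of each salt begins when its ion product equals Ksp.
SrF₂(s) ⇌ Sr²⁺(aq) + 2 F⁻(aq)
Ksp = [Sr²⁺][F⁻]^2 = [F⁻]^2(6.0×10⁻²)
[F⁻]^2 = 4.1×10⁻⁹ / (6.0×10⁻²) = 6.8×10⁻⁸
[F⁻] = 2.6×10⁻⁴ mol/L

2.6×10⁻⁴ M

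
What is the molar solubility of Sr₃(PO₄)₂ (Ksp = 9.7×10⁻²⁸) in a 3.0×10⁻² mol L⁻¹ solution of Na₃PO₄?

Sr₃(PO₄)₂(s) ⇌ 3 Sr²⁺(aq) + 2 PO₄³⁻(aq)
The solution already contains PO₄³⁻ at 3.0×10⁻² mol L⁻¹. Let s be the molar solubility of Sr₃(PO₄)₂.
[PO₄³⁻] ≈ 3.0×10⁻² mol L⁻¹ (common ion dominates); [Sr²⁺] = 3s.
Ksp = [Sr²⁺]^3[PO₄³⁻]^2 = (3s)^3(3.0×10⁻²)^2
(3s)^3 = 9.7×10⁻²⁸ / (3.0×10⁻²)^2 = 1.1×10⁻²⁴
s = 3.4×10⁻⁹ mol L⁻¹

3.4×10⁻⁹ M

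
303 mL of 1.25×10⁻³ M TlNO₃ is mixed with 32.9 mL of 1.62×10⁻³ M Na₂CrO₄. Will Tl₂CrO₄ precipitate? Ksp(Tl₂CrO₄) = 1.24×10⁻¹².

Yes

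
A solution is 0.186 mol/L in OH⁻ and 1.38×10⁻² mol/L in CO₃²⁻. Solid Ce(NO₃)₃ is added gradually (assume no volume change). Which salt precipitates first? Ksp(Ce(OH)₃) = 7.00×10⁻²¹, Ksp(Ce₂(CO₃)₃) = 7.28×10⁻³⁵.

The threshold for precipitation is Q = Ksp.
For Ce(OH)₃: [Ce³⁺] = (Ksp/[OH⁻]^3) = 1.09×10⁻¹⁸ mol/L
For Ce₂(CO₃)₃: [Ce³⁺] = (Ksp/[CO₃²⁻]^3)^(1/2) = 5.26×10⁻¹⁵ mol/L
Ce(OH)₃ requires the lower [Ce³⁺], so it precipitates first.

Ce(OH)₃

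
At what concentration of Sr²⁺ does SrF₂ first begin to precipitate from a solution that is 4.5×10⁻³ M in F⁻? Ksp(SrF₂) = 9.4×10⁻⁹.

A salt starts to precipitate once the ion product Q reaches its Ksp.
SrF₂(s) ⇌ Sr²⁺(aq) + 2 F⁻(aq)
Ksp = [Sr²⁺][F⁻]^2 = [Sr²⁺](4.5×10⁻³)^2
[Sr²⁺] = 9.4×10⁻⁹ / (4.5×10⁻³)^2 = 4.6×10⁻⁴
[Sr²⁺] = 4.6×10⁻⁴ M

4.6×10⁻⁴ M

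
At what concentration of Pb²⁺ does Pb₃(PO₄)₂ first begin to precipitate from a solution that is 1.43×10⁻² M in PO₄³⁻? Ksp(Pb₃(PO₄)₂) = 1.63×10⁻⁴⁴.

4.30×10⁻¹⁴ M

The threshold for precipitation is Q = Ksp.
Pb₃(PO₄)₂(s) ⇌ 3 Pb²⁺(aq) + 2 PO₄³⁻(aq)
Ksp = [Pb²⁺]^3[PO₄³⁻]^2 = [Pb²⁺]^3(1.43×10⁻²)^2
[Pb²⁺]^3 = 1.63×10⁻⁴⁴ / (1.43×10⁻²)^2 = 7.97×10⁻⁴¹
[Pb²⁺] = 4.30×10⁻¹⁴ M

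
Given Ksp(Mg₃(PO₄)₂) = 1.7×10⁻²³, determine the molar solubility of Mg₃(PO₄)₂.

Mg₃(PO₄)₂(s) ⇌ 3 Mg²⁺(aq) + 2 PO₄³⁻(aq)
Let s be the molar solubility. Then [Mg²⁺] = 3s and [PO₄³⁻] = 2s.
Ksp = [Mg²⁺]^3[PO₄³⁻]^2 = (3s)^3 · (2s)^2 = 108s^5
108s^5 = 1.7×10⁻²³  ⇒  s^5 = 1.6×10⁻²⁵
Taking the 5th root, s = 1.1×10⁻⁵ M.

1.1×10⁻⁵ M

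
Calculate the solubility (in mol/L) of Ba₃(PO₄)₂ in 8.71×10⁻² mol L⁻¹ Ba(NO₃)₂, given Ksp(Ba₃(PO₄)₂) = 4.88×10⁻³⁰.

4.30×10⁻¹⁴ M

Ba₃(PO₄)₂(s) ⇌ 3 Ba²⁺(aq) + 2 PO₄³⁻(aq)
Ba²⁺ is already present at 8.71×10⁻² mol L⁻¹. If s mol/L of Ba₃(PO₄)₂ dissolves, [PO₄³⁻] = 2s while [Ba²⁺] ≈ 8.71×10⁻² mol L⁻¹.
Ksp = [Ba²⁺]^3[PO₄³⁻]^2 = (8.71×10⁻²)^3(2s)^2
(2s)^2 = 4.88×10⁻³⁰ / (8.71×10⁻²)^3 = 7.39×10⁻²⁷
s = 4.30×10⁻¹⁴ mol L⁻¹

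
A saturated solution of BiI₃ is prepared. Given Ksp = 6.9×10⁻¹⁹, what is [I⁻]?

BiI₃(s) ⇌ Bi³⁺(aq) + 3 I⁻(aq)
If s mol/L of BiI₃ dissolves, [Bi³⁺] = s and [I⁻] = 3s.
Ksp = [Bi³⁺][I⁻]^3 = s · (3s)^3 = 27s^4 = 6.9×10⁻¹⁹
s = 1.3×10⁻⁵ mol L⁻¹
[I⁻] = 3s = 3.8×10⁻⁵ mol L⁻¹

3.8×10⁻⁵ M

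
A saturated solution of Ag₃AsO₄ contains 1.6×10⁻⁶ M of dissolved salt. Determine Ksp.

Ksp = 1.8×10⁻²²

Ag₃AsO₄(s) ⇌ 3 Ag⁺(aq) + AsO₄³⁻(aq)
With molar solubility s: [Ag⁺] = 3s, [AsO₄³⁻] = s.
Ksp = [Ag⁺]^3[AsO₄³⁻] = (3s)^3 · s = 27s^4
Ksp = 27 × (1.6×10⁻⁶)^4 = 1.8×10⁻²²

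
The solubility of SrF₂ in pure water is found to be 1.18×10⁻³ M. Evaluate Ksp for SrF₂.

Ksp = 6.57×10⁻⁹

SrF₂(s) ⇌ Sr²⁺(aq) + 2 F⁻(aq)
For each mole of SrF₂ that dissolves per liter, [Sr²⁺] = s and [F⁻] = 2s; let s denote this solubility.
Ksp = [Sr²⁺][F⁻]^2 = s · (2s)^2 = 4s^3
Ksp = 4 × (1.18×10⁻³)^3 = 6.57×10⁻⁹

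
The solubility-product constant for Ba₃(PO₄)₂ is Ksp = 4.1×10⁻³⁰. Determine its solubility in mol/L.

5.2×10⁻⁷ M

Ba₃(PO₄)₂(s) ⇌ 3 Ba²⁺(aq) + 2 PO₄³⁻(aq)
For each mole of Ba₃(PO₄)₂ that dissolves per liter, [Ba²⁺] = 3s and [PO₄³⁻] = 2s; let s denote this solubility.
Ksp = [Ba²⁺]^3[PO₄³⁻]^2 = (3s)^3 · (2s)^2 = 108s^5
108s^5 = 4.1×10⁻³⁰  ⇒  s^5 = 3.8×10⁻³²
Taking the 5th root, s = 5.2×10⁻⁷ M.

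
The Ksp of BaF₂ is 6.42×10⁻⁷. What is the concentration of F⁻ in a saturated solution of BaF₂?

1.09×10⁻² M

BaF₂(s) ⇌ Ba²⁺(aq) + 2 F⁻(aq)
If s mol/L of BaF₂ dissolves, [Ba²⁺] = s and [F⁻] = 2s.
Ksp = [Ba²⁺][F⁻]^2 = s · (2s)^2 = 4s^3 = 6.42×10⁻⁷
s = 5.43×10⁻³ mol L⁻¹
[F⁻] = 2s = 1.09×10⁻² mol L⁻¹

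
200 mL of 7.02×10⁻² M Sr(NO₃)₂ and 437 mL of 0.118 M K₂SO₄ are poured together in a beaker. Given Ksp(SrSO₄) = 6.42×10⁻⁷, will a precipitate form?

The combined volume is 637 mL.
[Sr²⁺] = (7.02×10⁻²)(200)/637 = 2.20×10⁻² M
[SO₄²⁻] = (0.118)(437)/637 = 8.10×10⁻² M
Q = [Sr²⁺][SO₄²⁻] = 1.78×10⁻³
Q = 1.78×10⁻³ > Ksp = 6.42×10⁻⁷, so the solution is supersaturated and SrSO₄ precipitates.

Yes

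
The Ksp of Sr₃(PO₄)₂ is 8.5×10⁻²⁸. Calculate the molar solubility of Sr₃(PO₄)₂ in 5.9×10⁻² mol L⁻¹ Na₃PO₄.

2.1×10⁻⁹ M

Sr₃(PO₄)₂(s) ⇌ 3 Sr²⁺(aq) + 2 PO₄³⁻(aq)
Let s be the solubility of Sr₃(PO₄)₂ here. The common ion gives [PO₄³⁻] ≈ 5.9×10⁻² mol L⁻¹, and [Sr²⁺] = 3s.
Ksp = [Sr²⁺]^3[PO₄³⁻]^2 = (3s)^3(5.9×10⁻²)^2
(3s)^3 = 8.5×10⁻²⁸ / (5.9×10⁻²)^2 = 2.4×10⁻²⁵
s = 2.1×10⁻⁹ mol L⁻¹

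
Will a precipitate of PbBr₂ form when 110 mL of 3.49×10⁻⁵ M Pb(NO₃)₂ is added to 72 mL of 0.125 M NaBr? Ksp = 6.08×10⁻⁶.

No

The combined volume is 182 mL.
[Pb²⁺] = (3.49×10⁻⁵)(110)/182 = 2.11×10⁻⁵ M
[Br⁻] = (0.125)(72)/182 = 4.95×10⁻² M
Q = [Pb²⁺][Br⁻]^2 = 5.16×10⁻⁸
Q < Ksp (5.16×10⁻⁸ vs 6.08×10⁻⁶); the solution remains unsaturated and no precipitate forms.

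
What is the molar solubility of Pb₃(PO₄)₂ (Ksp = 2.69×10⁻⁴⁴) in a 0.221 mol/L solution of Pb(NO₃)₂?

Pb₃(PO₄)₂(s) ⇌ 3 Pb²⁺(aq) + 2 PO₄³⁻(aq)
Pb²⁺ is already present at 0.221 mol/L. If s mol/L of Pb₃(PO₄)₂ dissolves, [PO₄³⁻] = 2s while [Pb²⁺] ≈ 0.221 mol/L.
Ksp = [Pb²⁺]^3[PO₄³⁻]^2 = (0.221)^3(2s)^2
(2s)^2 = 2.69×10⁻⁴⁴ / (0.221)^3 = 2.49×10⁻⁴²
s = 7.89×10⁻²² mol/L

7.89×10⁻²² M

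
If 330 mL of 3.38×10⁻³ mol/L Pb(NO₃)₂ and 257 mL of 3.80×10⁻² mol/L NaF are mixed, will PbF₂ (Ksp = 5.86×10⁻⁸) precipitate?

Total volume after mixing = 330 + 257 = 587 mL.
[Pb²⁺] = (3.38×10⁻³)(330)/587 = 1.90×10⁻³ mol/L
[F⁻] = (3.80×10⁻²)(257)/587 = 1.66×10⁻² mol/L
Q = [Pb²⁺][F⁻]^2 = 5.26×10⁻⁷
Because Q > Ksp (5.26×10⁻⁷ vs 5.86×10⁻⁸), a precipitate of PbF₂ forms.

Yes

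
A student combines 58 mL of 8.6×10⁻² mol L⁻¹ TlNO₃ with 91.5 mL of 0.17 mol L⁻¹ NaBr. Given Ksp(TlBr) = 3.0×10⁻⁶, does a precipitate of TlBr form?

Total volume after mixing = 58 + 91.5 = 149.5 mL.
[Tl⁺] = (8.6×10⁻²)(58)/149.5 = 3.3×10⁻² mol L⁻¹
[Br⁻] = (0.17)(91.5)/149.5 = 0.10 mol L⁻¹
Q = [Tl⁺][Br⁻] = 3.5×10⁻³
Q = 3.5×10⁻³ > Ksp = 3.0×10⁻⁶, so the solution is supersaturated and TlBr precipitates.

Yes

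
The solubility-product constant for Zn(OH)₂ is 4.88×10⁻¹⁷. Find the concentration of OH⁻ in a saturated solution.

4.60×10⁻⁶ M

Zn(OH)₂(s) ⇌ Zn²⁺(aq) + 2 OH⁻(aq)
If s mol/L of Zn(OH)₂ dissolves, [Zn²⁺] = s and [OH⁻] = 2s.
Ksp = [Zn²⁺][OH⁻]^2 = s · (2s)^2 = 4s^3 = 4.88×10⁻¹⁷
s = 2.30×10⁻⁶ mol L⁻¹
[OH⁻] = 2s = 4.60×10⁻⁶ mol L⁻¹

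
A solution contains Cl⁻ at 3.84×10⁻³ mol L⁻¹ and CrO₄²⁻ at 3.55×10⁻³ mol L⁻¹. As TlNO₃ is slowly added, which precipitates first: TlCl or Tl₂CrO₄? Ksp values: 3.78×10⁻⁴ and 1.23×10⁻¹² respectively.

Tl₂CrO₄

Precipitation of each salt begins when its ion product equals Ksp.
For TlCl: [Tl⁺] = (Ksp/[Cl⁻]) = 9.84×10⁻² mol L⁻¹
For Tl₂CrO₄: [Tl⁺] = (Ksp/[CrO₄²⁻])^(1/2) = 1.86×10⁻⁵ mol L⁻¹
The smaller threshold [Tl⁺] is reached first, so Tl₂CrO₄ precipitates first.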